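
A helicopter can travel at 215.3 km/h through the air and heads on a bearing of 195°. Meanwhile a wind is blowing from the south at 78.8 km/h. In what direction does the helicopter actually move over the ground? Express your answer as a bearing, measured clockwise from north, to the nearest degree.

203°

Taking east as x and north as y: velocity relative to the air = (-55.724, -207.964) km/h; the air relative to ground = (0.000, 78.800) km/h.
Velocity relative to ground = (-55.724, -207.964) + (0.000, 78.800) = (-55.724, -129.164) km/h.
Bearing = atan2(-55.72, -129.16) = 203.34° clockwise from north.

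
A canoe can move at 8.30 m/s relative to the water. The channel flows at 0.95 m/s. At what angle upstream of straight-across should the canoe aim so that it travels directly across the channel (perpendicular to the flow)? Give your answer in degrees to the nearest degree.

7°

To cancel the current, the upstream component of the canoe's velocity must equal the flow: 8.30 sin θ = 0.95.
sin θ = 0.95 / 8.30 = 0.1145.
θ = arcsin(0.1145) = 6.572°.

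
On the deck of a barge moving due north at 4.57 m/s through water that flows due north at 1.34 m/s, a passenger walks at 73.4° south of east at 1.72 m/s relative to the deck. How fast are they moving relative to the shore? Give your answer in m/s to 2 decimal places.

In east/north components (m/s): passenger relative to barge = (0.491, -1.648); barge relative to water = (0.000, 4.570); water relative to ground = (0.000, 1.340).
Sum = (0.491, 4.262) m/s.
Speed = |(0.491, 4.262)| = 4.290 m/s.

4.29 m/s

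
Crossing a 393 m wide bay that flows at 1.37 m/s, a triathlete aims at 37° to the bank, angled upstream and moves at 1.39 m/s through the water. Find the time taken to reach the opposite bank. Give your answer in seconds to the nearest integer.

The component of the triathlete's velocity perpendicular to the bank is 1.39 × sin 37° = 0.837 m/s.
Only the cross-stream component determines the crossing time; the current contributes nothing perpendicular to the bank.
Time = 393 / 0.837 = 469.802 s.

470 s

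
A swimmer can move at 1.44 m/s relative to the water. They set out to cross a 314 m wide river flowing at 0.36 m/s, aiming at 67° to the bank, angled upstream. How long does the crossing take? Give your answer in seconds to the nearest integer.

237 s

The component of the swimmer's velocity perpendicular to the bank is 1.44 × sin 67° = 1.326 m/s.
The flow acts along the bank and has no component across it.
Time = 314 / 1.326 = 236.887 s.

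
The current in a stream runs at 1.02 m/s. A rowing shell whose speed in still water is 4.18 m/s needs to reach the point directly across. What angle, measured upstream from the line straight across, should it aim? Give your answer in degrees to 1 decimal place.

To cancel the current, the upstream component of the rowing shell's velocity must equal the flow: 4.18 sin θ = 1.02.
sin θ = 1.02 / 4.18 = 0.2440.
θ = arcsin(0.2440) = 14.124°.

14.1°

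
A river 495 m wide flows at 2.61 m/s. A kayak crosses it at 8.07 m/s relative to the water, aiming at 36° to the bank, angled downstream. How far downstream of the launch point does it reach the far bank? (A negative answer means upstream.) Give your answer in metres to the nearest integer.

954 m

Perpendicular speed = 4.743 m/s; crossing time = 495 / 4.743 = 104.355 s.
Net downstream speed = 9.139 m/s.
Drift = 9.139 × 104.355 = 953.675 m (downstream).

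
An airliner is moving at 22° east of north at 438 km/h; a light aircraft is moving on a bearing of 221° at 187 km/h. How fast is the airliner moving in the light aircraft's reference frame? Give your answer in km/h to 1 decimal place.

617.8 km/h

Taking east as x and north as y: airliner velocity = (164.078, 406.107) km/h; light aircraft velocity = (-122.683, -141.131) km/h.
Velocity of airliner relative to light aircraft = (164.078, 406.107) − (-122.683, -141.131) = (286.761, 547.237) km/h.
Magnitude = |(286.761, 547.237)| = 617.819 km/h.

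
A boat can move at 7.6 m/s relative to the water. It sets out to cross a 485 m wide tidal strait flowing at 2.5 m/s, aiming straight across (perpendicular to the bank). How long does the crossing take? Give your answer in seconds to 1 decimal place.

63.8 s

The component of the boat's velocity perpendicular to the bank is 7.6 m/s.
Only the cross-stream component determines the crossing time; the current contributes nothing perpendicular to the bank.
Time = 485 / 7.600 = 63.816 s.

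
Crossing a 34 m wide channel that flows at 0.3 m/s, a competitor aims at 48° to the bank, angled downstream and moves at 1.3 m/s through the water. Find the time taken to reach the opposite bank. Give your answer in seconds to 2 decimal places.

35.19 s

The component of the competitor's velocity perpendicular to the bank is 1.3 × sin 48° = 0.966 m/s.
The current is parallel to the bank, so it does not affect the crossing time.
Time = 34 / 0.966 = 35.193 s.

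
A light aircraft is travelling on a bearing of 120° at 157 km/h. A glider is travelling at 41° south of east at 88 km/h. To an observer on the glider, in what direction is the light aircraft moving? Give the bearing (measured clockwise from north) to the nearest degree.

107°

Taking east as x and north as y: light aircraft velocity = (135.966, -78.500) km/h; glider velocity = (66.414, -57.733) km/h.
Velocity of light aircraft relative to glider = (135.966, -78.500) − (66.414, -57.733) = (69.552, -20.767) km/h.
Bearing = atan2(69.55, -20.77) = 106.62° clockwise from north.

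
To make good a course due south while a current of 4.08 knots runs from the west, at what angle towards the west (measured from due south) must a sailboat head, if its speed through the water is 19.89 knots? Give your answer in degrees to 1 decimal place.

11.8°

The current pushes perpendicular to the desired track; the heading must have a component into the current equal to 4.08 knots: 19.89 sin θ = 4.08.
sin θ = 0.2051, so θ = 11.837°.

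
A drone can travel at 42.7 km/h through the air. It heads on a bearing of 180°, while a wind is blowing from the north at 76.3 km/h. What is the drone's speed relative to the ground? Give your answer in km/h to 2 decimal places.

Taking east as x and north as y: velocity relative to the air = (0.000, -42.700) km/h; the air relative to ground = (0.000, -76.300) km/h.
Velocity relative to ground = (0.000, -42.700) + (0.000, -76.300) = (0.000, -119.000) km/h.
Speed = |(0.000, -119.000)| = 119.000 km/h.

119.00 km/h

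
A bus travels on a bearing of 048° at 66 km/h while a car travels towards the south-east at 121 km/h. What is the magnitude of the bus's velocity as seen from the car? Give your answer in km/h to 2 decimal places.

134.76 km/h

Taking east as x and north as y: bus velocity = (49.048, 44.163) km/h; car velocity = (85.560, -85.560) km/h.
Velocity of bus relative to car = (49.048, 44.163) − (85.560, -85.560) = (-36.512, 129.723) km/h.
Magnitude = |(-36.512, 129.723)| = 134.763 km/h.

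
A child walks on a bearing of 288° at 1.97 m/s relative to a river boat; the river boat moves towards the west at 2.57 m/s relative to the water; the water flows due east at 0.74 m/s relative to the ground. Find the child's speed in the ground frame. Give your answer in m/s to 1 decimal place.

In east/north components (m/s): child relative to river boat = (-1.874, 0.609); river boat relative to water = (-2.570, 0.000); water relative to ground = (0.740, 0.000).
Sum = (-3.704, 0.609) m/s.
Speed = |(-3.704, 0.609)| = 3.753 m/s.

3.8 m/s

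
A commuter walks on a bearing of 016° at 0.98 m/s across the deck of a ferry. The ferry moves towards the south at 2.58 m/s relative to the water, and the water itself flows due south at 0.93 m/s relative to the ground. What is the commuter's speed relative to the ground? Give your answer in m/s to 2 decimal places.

In east/north components (m/s): commuter relative to ferry = (0.270, 0.942); ferry relative to water = (0.000, -2.580); water relative to ground = (0.000, -0.930).
Sum = (0.270, -2.568) m/s.
Speed = |(0.270, -2.568)| = 2.582 m/s.

2.58 m/s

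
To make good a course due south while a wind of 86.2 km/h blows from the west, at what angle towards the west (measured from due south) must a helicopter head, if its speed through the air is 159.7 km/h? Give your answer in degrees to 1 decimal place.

32.7°

The wind pushes perpendicular to the desired track; the heading must have a component into the wind equal to 86.2 km/h: 159.7 sin θ = 86.2.
sin θ = 0.5398, so θ = 32.667°.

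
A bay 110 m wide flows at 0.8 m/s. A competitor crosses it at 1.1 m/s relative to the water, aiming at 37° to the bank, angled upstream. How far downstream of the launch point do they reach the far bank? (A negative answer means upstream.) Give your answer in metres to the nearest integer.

Perpendicular speed = 0.662 m/s; crossing time = 110 / 0.662 = 166.164 s.
Net downstream speed = -0.078 m/s.
Drift = -0.078 × 166.164 = -13.044 m (upstream).

-13 m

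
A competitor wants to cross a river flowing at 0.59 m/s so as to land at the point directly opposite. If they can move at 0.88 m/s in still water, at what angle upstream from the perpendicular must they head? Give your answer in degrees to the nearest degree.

42°

To cancel the current, the upstream component of the competitor's velocity must equal the flow: 0.88 sin θ = 0.59.
sin θ = 0.59 / 0.88 = 0.6705.
θ = arcsin(0.6705) = 42.102°.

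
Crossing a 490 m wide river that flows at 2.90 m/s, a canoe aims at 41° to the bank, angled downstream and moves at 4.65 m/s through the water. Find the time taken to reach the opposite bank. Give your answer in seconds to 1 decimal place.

The component of the canoe's velocity perpendicular to the bank is 4.65 × sin 41° = 3.051 m/s.
The current is parallel to the bank, so it does not affect the crossing time.
Time = 490 / 3.051 = 160.620 s.

160.6 s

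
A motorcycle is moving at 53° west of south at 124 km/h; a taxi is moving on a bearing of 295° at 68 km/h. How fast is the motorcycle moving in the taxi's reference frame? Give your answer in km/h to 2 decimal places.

Taking east as x and north as y: motorcycle velocity = (-99.031, -74.625) km/h; taxi velocity = (-61.629, 28.738) km/h.
Velocity of motorcycle relative to taxi = (-99.031, -74.625) − (-61.629, 28.738) = (-37.402, -103.363) km/h.
Magnitude = |(-37.402, -103.363)| = 109.922 km/h.

109.92 km/h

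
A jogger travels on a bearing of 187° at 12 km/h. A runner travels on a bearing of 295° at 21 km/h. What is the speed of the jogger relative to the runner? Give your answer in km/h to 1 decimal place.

27.2 km/h

Taking east as x and north as y: jogger velocity = (-1.462, -11.911) km/h; runner velocity = (-19.032, 8.875) km/h.
Velocity of jogger relative to runner = (-1.462, -11.911) − (-19.032, 8.875) = (17.570, -20.786) km/h.
Magnitude = |(17.570, -20.786)| = 27.217 km/h.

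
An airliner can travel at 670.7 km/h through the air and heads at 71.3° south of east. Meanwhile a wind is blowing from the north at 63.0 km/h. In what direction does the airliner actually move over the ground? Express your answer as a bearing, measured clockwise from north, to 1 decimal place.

162.9°

Taking east as x and north as y: velocity relative to the air = (215.035, -635.294) km/h; the air relative to ground = (0.000, -63.000) km/h.
Velocity relative to ground = (215.035, -635.294) + (0.000, -63.000) = (215.035, -698.294) km/h.
Bearing = atan2(215.04, -698.29) = 162.88° clockwise from north.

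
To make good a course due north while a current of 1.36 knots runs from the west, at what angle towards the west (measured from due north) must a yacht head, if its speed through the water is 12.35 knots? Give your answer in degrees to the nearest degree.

6°

The current pushes perpendicular to the desired track; the heading must have a component into the current equal to 1.36 knots: 12.35 sin θ = 1.36.
sin θ = 0.1101, so θ = 6.322°.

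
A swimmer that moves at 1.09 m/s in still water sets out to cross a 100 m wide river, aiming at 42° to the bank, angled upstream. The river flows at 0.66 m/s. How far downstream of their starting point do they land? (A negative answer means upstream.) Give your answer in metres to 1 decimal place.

Perpendicular speed = 0.729 m/s; crossing time = 100 / 0.729 = 137.108 s.
Net downstream speed = -0.150 m/s.
Drift = -0.150 × 137.108 = -20.570 m (upstream).

-20.6 m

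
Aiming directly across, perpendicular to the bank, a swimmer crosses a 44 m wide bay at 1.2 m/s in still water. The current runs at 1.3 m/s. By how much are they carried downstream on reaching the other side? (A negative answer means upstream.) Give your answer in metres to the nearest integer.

Perpendicular speed = 1.200 m/s; crossing time = 44 / 1.200 = 36.667 s.
Net downstream speed = 1.300 m/s.
Drift = 1.300 × 36.667 = 47.667 m (downstream).

48 m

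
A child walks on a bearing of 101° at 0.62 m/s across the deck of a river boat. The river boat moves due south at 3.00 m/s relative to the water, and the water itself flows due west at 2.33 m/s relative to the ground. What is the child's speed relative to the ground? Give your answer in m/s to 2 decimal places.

In east/north components (m/s): child relative to river boat = (0.609, -0.118); river boat relative to water = (0.000, -3.000); water relative to ground = (-2.330, 0.000).
Sum = (-1.721, -3.118) m/s.
Speed = |(-1.721, -3.118)| = 3.562 m/s.

3.56 m/s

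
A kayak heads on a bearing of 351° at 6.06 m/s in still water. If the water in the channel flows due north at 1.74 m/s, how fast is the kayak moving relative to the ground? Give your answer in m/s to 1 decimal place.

7.8 m/s

Taking east as x and north as y: velocity relative to the water = (-0.948, 5.985) m/s; the water relative to ground = (0.000, 1.740) m/s.
Velocity relative to ground = (-0.948, 5.985) + (0.000, 1.740) = (-0.948, 7.725) m/s.
Speed = |(-0.948, 7.725)| = 7.783 m/s.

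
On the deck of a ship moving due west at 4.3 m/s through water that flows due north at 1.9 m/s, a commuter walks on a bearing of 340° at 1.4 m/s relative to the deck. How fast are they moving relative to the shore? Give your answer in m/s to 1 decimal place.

In east/north components (m/s): commuter relative to ship = (-0.479, 1.316); ship relative to water = (-4.300, 0.000); water relative to ground = (0.000, 1.900).
Sum = (-4.779, 3.216) m/s.
Speed = |(-4.779, 3.216)| = 5.760 m/s.

5.8 m/s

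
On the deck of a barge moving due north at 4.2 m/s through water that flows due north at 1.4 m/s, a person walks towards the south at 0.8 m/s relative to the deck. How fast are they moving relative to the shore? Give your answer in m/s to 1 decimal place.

In east/north components (m/s): person relative to barge = (0.000, -0.800); barge relative to water = (0.000, 4.200); water relative to ground = (0.000, 1.400).
Sum = (0.000, 4.800) m/s.
Speed = |(0.000, 4.800)| = 4.800 m/s.

4.8 m/s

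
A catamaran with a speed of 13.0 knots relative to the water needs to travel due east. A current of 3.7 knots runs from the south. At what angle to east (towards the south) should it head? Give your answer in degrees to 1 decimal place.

16.5°

The current pushes perpendicular to the desired track; the heading must have a component into the current equal to 3.7 knots: 13.0 sin θ = 3.7.
sin θ = 0.2846, so θ = 16.536°.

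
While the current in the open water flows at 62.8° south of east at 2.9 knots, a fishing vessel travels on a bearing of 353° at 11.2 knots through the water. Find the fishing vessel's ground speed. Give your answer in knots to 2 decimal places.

Taking east as x and north as y: velocity relative to the water = (-1.365, 11.117) knots; the water relative to ground = (1.326, -2.579) knots.
Velocity relative to ground = (-1.365, 11.117) + (1.326, -2.579) = (-0.039, 8.537) knots.
Speed = |(-0.039, 8.537)| = 8.537 knots.

8.54 knots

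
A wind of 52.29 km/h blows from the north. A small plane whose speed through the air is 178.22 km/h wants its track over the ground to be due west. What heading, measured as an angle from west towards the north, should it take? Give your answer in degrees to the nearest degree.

The wind pushes perpendicular to the desired track; the heading must have a component into the wind equal to 52.29 km/h: 178.22 sin θ = 52.29.
sin θ = 0.2934, so θ = 17.062°.

17°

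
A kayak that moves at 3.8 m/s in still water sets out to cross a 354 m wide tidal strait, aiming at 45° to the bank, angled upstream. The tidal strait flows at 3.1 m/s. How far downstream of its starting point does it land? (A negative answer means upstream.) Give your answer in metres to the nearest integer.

54 m

Perpendicular speed = 2.687 m/s; crossing time = 354 / 2.687 = 131.745 s.
Net downstream speed = 0.413 m/s.
Drift = 0.413 × 131.745 = 54.410 m (downstream).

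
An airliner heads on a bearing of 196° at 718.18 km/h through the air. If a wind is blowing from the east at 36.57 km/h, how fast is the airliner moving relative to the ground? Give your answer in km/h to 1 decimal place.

729.1 km/h

Taking east as x and north as y: velocity relative to the air = (-197.957, -690.359) km/h; the air relative to ground = (-36.570, 0.000) km/h.
Velocity relative to ground = (-197.957, -690.359) + (-36.570, 0.000) = (-234.527, -690.359) km/h.
Speed = |(-234.527, -690.359)| = 729.108 km/h.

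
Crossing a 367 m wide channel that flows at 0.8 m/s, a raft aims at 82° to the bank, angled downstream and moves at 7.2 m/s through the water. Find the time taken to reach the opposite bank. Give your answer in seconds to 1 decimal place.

The component of the raft's velocity perpendicular to the bank is 7.2 × sin 82° = 7.130 m/s.
Only the cross-stream component determines the crossing time; the current contributes nothing perpendicular to the bank.
Time = 367 / 7.130 = 51.473 s.

51.5 s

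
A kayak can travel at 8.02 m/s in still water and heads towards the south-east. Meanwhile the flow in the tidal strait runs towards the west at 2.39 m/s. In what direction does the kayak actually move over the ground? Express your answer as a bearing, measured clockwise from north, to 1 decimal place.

Taking east as x and north as y: velocity relative to the water = (5.671, -5.671) m/s; the water relative to ground = (-2.390, 0.000) m/s.
Velocity relative to ground = (5.671, -5.671) + (-2.390, 0.000) = (3.281, -5.671) m/s.
Bearing = atan2(3.28, -5.67) = 149.95° clockwise from north.

149.9°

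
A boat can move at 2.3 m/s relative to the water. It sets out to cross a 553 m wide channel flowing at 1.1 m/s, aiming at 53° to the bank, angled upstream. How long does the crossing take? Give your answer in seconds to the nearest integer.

The component of the boat's velocity perpendicular to the bank is 2.3 × sin 53° = 1.837 m/s.
Only the cross-stream component determines the crossing time; the current contributes nothing perpendicular to the bank.
Time = 553 / 1.837 = 301.057 s.

301 s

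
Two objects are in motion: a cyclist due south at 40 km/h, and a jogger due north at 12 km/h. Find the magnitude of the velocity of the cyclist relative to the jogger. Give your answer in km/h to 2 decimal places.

Taking east as x and north as y: cyclist velocity = (0.000, -40.000) km/h; jogger velocity = (0.000, 12.000) km/h.
Velocity of cyclist relative to jogger = (0.000, -40.000) − (0.000, 12.000) = (0.000, -52.000) km/h.
Magnitude = |(0.000, -52.000)| = 52.000 km/h.

52.00 km/h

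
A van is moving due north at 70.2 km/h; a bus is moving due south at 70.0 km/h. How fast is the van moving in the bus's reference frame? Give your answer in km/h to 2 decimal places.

Taking east as x and north as y: van velocity = (0.000, 70.200) km/h; bus velocity = (0.000, -70.000) km/h.
Velocity of van relative to bus = (0.000, 70.200) − (0.000, -70.000) = (0.000, 140.200) km/h.
Magnitude = |(0.000, 140.200)| = 140.200 km/h.

140.20 km/h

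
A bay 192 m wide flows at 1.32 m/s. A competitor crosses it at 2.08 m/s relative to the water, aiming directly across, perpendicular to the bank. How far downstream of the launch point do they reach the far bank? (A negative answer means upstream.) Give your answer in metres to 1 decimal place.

Perpendicular speed = 2.080 m/s; crossing time = 192 / 2.080 = 92.308 s.
Net downstream speed = 1.320 m/s.
Drift = 1.320 × 92.308 = 121.846 m (downstream).

121.8 m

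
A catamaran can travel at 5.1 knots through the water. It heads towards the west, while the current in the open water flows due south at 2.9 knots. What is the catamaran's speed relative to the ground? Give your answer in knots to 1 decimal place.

5.9 knots

Taking east as x and north as y: velocity relative to the water = (-5.100, 0.000) knots; the water relative to ground = (0.000, -2.900) knots.
Velocity relative to ground = (-5.100, 0.000) + (0.000, -2.900) = (-5.100, -2.900) knots.
Speed = |(-5.100, -2.900)| = 5.867 knots.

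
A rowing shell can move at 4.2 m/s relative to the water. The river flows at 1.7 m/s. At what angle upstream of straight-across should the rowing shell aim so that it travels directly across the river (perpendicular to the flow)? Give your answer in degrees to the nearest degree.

24°

To cancel the current, the upstream component of the rowing shell's velocity must equal the flow: 4.2 sin θ = 1.7.
sin θ = 1.7 / 4.2 = 0.4048.
θ = arcsin(0.4048) = 23.876°.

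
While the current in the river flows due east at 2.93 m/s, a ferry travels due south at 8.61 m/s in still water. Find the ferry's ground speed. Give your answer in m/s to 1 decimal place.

9.1 m/s

Taking east as x and north as y: velocity relative to the water = (0.000, -8.610) m/s; the water relative to ground = (2.930, 0.000) m/s.
Velocity relative to ground = (0.000, -8.610) + (2.930, 0.000) = (2.930, -8.610) m/s.
Speed = |(2.930, -8.610)| = 9.095 m/s.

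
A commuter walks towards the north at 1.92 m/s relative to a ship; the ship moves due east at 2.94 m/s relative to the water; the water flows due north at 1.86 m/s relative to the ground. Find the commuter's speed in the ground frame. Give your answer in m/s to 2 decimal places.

4.79 m/s

In east/north components (m/s): commuter relative to ship = (0.000, 1.920); ship relative to water = (2.940, 0.000); water relative to ground = (0.000, 1.860).
Sum = (2.940, 3.780) m/s.
Speed = |(2.940, 3.780)| = 4.789 m/s.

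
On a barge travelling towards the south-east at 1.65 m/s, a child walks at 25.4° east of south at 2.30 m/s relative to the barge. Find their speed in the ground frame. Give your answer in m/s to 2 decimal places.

Taking east as x and north as y: barge velocity = (1.167, -1.167) m/s; child velocity relative to barge = (0.987, -2.078) m/s.
Velocity relative to ground = (1.167, -1.167) + (0.987, -2.078) = (2.153, -3.244) m/s.
Speed = |(2.153, -3.244)| = 3.894 m/s.

3.89 m/s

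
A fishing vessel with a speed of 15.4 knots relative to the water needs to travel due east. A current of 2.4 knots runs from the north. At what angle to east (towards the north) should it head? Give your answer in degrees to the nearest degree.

9°

The current pushes perpendicular to the desired track; the heading must have a component into the current equal to 2.4 knots: 15.4 sin θ = 2.4.
sin θ = 0.1558, so θ = 8.966°.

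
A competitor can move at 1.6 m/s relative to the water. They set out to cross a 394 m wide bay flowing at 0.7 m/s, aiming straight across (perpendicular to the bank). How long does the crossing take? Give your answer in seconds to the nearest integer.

The component of the competitor's velocity perpendicular to the bank is 1.6 m/s.
The flow acts along the bank and has no component across it.
Time = 394 / 1.600 = 246.250 s.

246 s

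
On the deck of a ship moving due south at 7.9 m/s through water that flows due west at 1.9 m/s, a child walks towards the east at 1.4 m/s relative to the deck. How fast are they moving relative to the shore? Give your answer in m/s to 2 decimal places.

7.92 m/s

In east/north components (m/s): child relative to ship = (1.400, 0.000); ship relative to water = (0.000, -7.900); water relative to ground = (-1.900, 0.000).
Sum = (-0.500, -7.900) m/s.
Speed = |(-0.500, -7.900)| = 7.916 m/s.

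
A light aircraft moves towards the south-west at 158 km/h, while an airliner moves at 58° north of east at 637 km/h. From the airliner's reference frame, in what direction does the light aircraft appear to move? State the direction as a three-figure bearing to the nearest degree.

Taking east as x and north as y: light aircraft velocity = (-111.723, -111.723) km/h; airliner velocity = (337.559, 540.207) km/h.
Velocity of light aircraft relative to airliner = (-111.723, -111.723) − (337.559, 540.207) = (-449.281, -651.930) km/h.
Bearing = atan2(-449.28, -651.93) = 214.57° clockwise from north.

215°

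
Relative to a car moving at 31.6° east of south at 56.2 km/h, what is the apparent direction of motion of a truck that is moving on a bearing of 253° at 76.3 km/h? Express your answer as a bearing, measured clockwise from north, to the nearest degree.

Taking east as x and north as y: truck velocity = (-72.966, -22.308) km/h; car velocity = (29.448, -47.867) km/h.
Velocity of truck relative to car = (-72.966, -22.308) − (29.448, -47.867) = (-102.414, 25.559) km/h.
Bearing = atan2(-102.41, 25.56) = 284.01° clockwise from north.

284°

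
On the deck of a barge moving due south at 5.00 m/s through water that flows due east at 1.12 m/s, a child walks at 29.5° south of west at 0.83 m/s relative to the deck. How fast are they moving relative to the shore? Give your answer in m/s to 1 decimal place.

In east/north components (m/s): child relative to barge = (-0.722, -0.409); barge relative to water = (0.000, -5.000); water relative to ground = (1.120, 0.000).
Sum = (0.398, -5.409) m/s.
Speed = |(0.398, -5.409)| = 5.423 m/s.

5.4 m/s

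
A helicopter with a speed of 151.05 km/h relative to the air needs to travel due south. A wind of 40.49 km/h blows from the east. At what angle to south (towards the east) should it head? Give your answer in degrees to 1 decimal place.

The wind pushes perpendicular to the desired track; the heading must have a component into the wind equal to 40.49 km/h: 151.05 sin θ = 40.49.
sin θ = 0.2681, so θ = 15.549°.

15.5°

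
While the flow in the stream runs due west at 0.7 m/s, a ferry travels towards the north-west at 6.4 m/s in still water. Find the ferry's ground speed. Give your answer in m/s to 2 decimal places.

6.91 m/s

Taking east as x and north as y: velocity relative to the water = (-4.525, 4.525) m/s; the water relative to ground = (-0.700, 0.000) m/s.
Velocity relative to ground = (-4.525, 4.525) + (-0.700, 0.000) = (-5.225, 4.525) m/s.
Speed = |(-5.225, 4.525)| = 6.913 m/s.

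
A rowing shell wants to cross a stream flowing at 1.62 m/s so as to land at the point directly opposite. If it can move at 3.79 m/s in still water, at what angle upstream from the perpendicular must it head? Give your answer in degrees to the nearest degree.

To cancel the current, the upstream component of the rowing shell's velocity must equal the flow: 3.79 sin θ = 1.62.
sin θ = 1.62 / 3.79 = 0.4274.
θ = arcsin(0.4274) = 25.305°.

25°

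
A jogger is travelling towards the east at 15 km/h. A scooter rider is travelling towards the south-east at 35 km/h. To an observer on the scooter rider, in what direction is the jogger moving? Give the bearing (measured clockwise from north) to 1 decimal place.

338.5°

Taking east as x and north as y: jogger velocity = (15.000, 0.000) km/h; scooter rider velocity = (24.749, -24.749) km/h.
Velocity of jogger relative to scooter rider = (15.000, 0.000) − (24.749, -24.749) = (-9.749, 24.749) km/h.
Bearing = atan2(-9.75, 24.75) = 338.50° clockwise from north.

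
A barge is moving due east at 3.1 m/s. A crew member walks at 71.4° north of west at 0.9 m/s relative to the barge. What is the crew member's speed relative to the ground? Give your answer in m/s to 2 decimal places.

2.94 m/s

Taking east as x and north as y: barge velocity = (3.100, 0.000) m/s; crew member velocity relative to barge = (-0.287, 0.853) m/s.
Velocity relative to ground = (3.100, 0.000) + (-0.287, 0.853) = (2.813, 0.853) m/s.
Speed = |(2.813, 0.853)| = 2.939 m/s.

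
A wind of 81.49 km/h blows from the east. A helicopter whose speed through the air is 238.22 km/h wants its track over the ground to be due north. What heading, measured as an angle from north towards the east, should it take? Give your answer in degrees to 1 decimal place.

20.0°

The wind pushes perpendicular to the desired track; the heading must have a component into the wind equal to 81.49 km/h: 238.22 sin θ = 81.49.
sin θ = 0.3421, so θ = 20.004°.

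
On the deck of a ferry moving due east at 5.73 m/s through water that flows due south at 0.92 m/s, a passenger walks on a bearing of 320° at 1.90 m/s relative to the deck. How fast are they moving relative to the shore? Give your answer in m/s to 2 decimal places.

In east/north components (m/s): passenger relative to ferry = (-1.221, 1.455); ferry relative to water = (5.730, 0.000); water relative to ground = (0.000, -0.920).
Sum = (4.509, 0.535) m/s.
Speed = |(4.509, 0.535)| = 4.540 m/s.

4.54 m/s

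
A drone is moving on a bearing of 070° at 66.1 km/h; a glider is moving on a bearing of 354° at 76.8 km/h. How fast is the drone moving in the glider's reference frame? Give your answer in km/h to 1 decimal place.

Taking east as x and north as y: drone velocity = (62.114, 22.608) km/h; glider velocity = (-8.028, 76.379) km/h.
Velocity of drone relative to glider = (62.114, 22.608) − (-8.028, 76.379) = (70.141, -53.772) km/h.
Magnitude = |(70.141, -53.772)| = 88.381 km/h.

88.4 km/h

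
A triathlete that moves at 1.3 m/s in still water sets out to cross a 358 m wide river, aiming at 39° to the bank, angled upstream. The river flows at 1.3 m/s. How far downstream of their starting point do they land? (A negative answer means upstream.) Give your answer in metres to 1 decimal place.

Perpendicular speed = 0.818 m/s; crossing time = 358 / 0.818 = 437.590 s.
Net downstream speed = 0.290 m/s.
Drift = 0.290 × 437.590 = 126.774 m (downstream).

126.8 m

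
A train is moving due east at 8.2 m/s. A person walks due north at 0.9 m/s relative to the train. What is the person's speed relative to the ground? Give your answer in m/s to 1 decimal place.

Taking east as x and north as y: train velocity = (8.200, 0.000) m/s; person velocity relative to train = (0.000, 0.900) m/s.
Velocity relative to ground = (8.200, 0.000) + (0.000, 0.900) = (8.200, 0.900) m/s.
Speed = |(8.200, 0.900)| = 8.249 m/s.

8.2 m/s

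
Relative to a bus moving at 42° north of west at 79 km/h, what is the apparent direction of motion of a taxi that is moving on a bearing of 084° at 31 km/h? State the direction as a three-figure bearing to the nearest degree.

Taking east as x and north as y: taxi velocity = (30.830, 3.240) km/h; bus velocity = (-58.708, 52.861) km/h.
Velocity of taxi relative to bus = (30.830, 3.240) − (-58.708, 52.861) = (89.539, -49.621) km/h.
Bearing = atan2(89.54, -49.62) = 118.99° clockwise from north.

119°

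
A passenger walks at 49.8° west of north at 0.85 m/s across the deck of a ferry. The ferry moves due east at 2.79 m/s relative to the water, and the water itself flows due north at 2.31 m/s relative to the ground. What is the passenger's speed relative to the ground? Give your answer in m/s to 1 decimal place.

3.6 m/s

In east/north components (m/s): passenger relative to ferry = (-0.649, 0.549); ferry relative to water = (2.790, 0.000); water relative to ground = (0.000, 2.310).
Sum = (2.141, 2.859) m/s.
Speed = |(2.141, 2.859)| = 3.571 m/s.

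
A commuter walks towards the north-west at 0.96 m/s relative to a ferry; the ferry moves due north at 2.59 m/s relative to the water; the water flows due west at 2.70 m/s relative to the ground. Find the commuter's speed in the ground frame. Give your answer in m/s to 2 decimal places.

4.70 m/s

In east/north components (m/s): commuter relative to ferry = (-0.679, 0.679); ferry relative to water = (0.000, 2.590); water relative to ground = (-2.700, 0.000).
Sum = (-3.379, 3.269) m/s.
Speed = |(-3.379, 3.269)| = 4.701 m/s.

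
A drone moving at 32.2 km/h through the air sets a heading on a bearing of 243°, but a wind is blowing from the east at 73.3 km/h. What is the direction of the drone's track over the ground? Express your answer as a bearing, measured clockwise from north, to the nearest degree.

Taking east as x and north as y: velocity relative to the air = (-28.690, -14.618) km/h; the air relative to ground = (-73.300, 0.000) km/h.
Velocity relative to ground = (-28.690, -14.618) + (-73.300, 0.000) = (-101.990, -14.618) km/h.
Bearing = atan2(-101.99, -14.62) = 261.84° clockwise from north.

262°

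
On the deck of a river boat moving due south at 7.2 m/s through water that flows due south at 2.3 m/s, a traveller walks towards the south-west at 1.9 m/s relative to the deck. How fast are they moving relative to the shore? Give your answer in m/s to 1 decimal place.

10.9 m/s

In east/north components (m/s): traveller relative to river boat = (-1.344, -1.344); river boat relative to water = (0.000, -7.200); water relative to ground = (0.000, -2.300).
Sum = (-1.344, -10.844) m/s.
Speed = |(-1.344, -10.844)| = 10.926 m/s.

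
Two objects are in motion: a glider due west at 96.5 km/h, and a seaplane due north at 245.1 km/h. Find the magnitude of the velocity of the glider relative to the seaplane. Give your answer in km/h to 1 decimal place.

Taking east as x and north as y: glider velocity = (-96.500, 0.000) km/h; seaplane velocity = (0.000, 245.100) km/h.
Velocity of glider relative to seaplane = (-96.500, 0.000) − (0.000, 245.100) = (-96.500, -245.100) km/h.
Magnitude = |(-96.500, -245.100)| = 263.413 km/h.

263.4 km/h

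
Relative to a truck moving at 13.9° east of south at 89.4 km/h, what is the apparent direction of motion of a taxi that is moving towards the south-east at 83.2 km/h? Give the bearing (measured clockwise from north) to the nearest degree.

053°

Taking east as x and north as y: taxi velocity = (58.831, -58.831) km/h; truck velocity = (21.476, -86.782) km/h.
Velocity of taxi relative to truck = (58.831, -58.831) − (21.476, -86.782) = (37.355, 27.951) km/h.
Bearing = atan2(37.35, 27.95) = 53.19° clockwise from north.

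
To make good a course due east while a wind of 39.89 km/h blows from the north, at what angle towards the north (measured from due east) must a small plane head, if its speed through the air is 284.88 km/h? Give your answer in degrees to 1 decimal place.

The wind pushes perpendicular to the desired track; the heading must have a component into the wind equal to 39.89 km/h: 284.88 sin θ = 39.89.
sin θ = 0.1400, so θ = 8.049°.

8.0°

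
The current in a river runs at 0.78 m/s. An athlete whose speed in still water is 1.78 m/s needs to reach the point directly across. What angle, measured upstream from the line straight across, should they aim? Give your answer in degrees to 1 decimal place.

To cancel the current, the upstream component of the athlete's velocity must equal the flow: 1.78 sin θ = 0.78.
sin θ = 0.78 / 1.78 = 0.4382.
θ = arcsin(0.4382) = 25.989°.

26.0°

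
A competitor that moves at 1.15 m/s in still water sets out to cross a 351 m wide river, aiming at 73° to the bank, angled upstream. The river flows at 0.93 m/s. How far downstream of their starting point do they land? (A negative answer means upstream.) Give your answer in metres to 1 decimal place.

Perpendicular speed = 1.100 m/s; crossing time = 351 / 1.100 = 319.163 s.
Net downstream speed = 0.594 m/s.
Drift = 0.594 × 319.163 = 189.510 m (downstream).

189.5 m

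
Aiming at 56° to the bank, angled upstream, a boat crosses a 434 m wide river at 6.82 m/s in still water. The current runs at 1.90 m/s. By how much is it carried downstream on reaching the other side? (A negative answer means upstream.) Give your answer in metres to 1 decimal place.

-146.9 m

Perpendicular speed = 5.654 m/s; crossing time = 434 / 5.654 = 76.759 s.
Net downstream speed = -1.914 m/s.
Drift = -1.914 × 76.759 = -146.894 m (upstream).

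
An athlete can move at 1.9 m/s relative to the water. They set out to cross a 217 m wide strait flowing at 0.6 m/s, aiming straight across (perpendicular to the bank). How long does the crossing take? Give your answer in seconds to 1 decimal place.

The component of the athlete's velocity perpendicular to the bank is 1.9 m/s.
Only the cross-stream component determines the crossing time; the current contributes nothing perpendicular to the bank.
Time = 217 / 1.900 = 114.211 s.

114.2 s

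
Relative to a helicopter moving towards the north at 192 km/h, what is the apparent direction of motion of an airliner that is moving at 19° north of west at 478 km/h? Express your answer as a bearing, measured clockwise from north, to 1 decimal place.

Taking east as x and north as y: airliner velocity = (-451.958, 155.622) km/h; helicopter velocity = (0.000, 192.000) km/h.
Velocity of airliner relative to helicopter = (-451.958, 155.622) − (0.000, 192.000) = (-451.958, -36.378) km/h.
Bearing = atan2(-451.96, -36.38) = 265.40° clockwise from north.

265.4°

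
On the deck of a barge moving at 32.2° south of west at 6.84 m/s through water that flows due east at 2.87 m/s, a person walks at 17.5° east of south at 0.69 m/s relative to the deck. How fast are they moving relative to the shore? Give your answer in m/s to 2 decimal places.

5.09 m/s

In east/north components (m/s): person relative to barge = (0.207, -0.658); barge relative to water = (-5.788, -3.645); water relative to ground = (2.870, 0.000).
Sum = (-2.710, -4.303) m/s.
Speed = |(-2.710, -4.303)| = 5.085 m/s.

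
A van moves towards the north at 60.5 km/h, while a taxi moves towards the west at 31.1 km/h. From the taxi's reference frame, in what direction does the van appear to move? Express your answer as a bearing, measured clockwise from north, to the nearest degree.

027°

Taking east as x and north as y: van velocity = (0.000, 60.500) km/h; taxi velocity = (-31.100, 0.000) km/h.
Velocity of van relative to taxi = (0.000, 60.500) − (-31.100, 0.000) = (31.100, 60.500) km/h.
Bearing = atan2(31.10, 60.50) = 27.21° clockwise from north.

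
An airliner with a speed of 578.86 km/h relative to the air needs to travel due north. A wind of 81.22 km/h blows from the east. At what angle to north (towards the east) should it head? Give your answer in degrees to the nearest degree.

The wind pushes perpendicular to the desired track; the heading must have a component into the wind equal to 81.22 km/h: 578.86 sin θ = 81.22.
sin θ = 0.1403, so θ = 8.066°.

8°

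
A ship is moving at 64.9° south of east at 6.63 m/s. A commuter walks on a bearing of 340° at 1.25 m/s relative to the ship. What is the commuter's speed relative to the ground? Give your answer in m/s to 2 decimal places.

Taking east as x and north as y: ship velocity = (2.812, -6.004) m/s; commuter velocity relative to ship = (-0.428, 1.175) m/s.
Velocity relative to ground = (2.812, -6.004) + (-0.428, 1.175) = (2.385, -4.829) m/s.
Speed = |(2.385, -4.829)| = 5.386 m/s.

5.39 m/s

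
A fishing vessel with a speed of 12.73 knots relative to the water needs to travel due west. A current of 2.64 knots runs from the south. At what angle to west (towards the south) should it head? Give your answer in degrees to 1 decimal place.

12.0°

The current pushes perpendicular to the desired track; the heading must have a component into the current equal to 2.64 knots: 12.73 sin θ = 2.64.
sin θ = 0.2074, so θ = 11.969°.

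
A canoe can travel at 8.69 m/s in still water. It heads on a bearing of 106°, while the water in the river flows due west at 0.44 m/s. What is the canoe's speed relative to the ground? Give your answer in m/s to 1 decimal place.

Taking east as x and north as y: velocity relative to the water = (8.353, -2.395) m/s; the water relative to ground = (-0.440, 0.000) m/s.
Velocity relative to ground = (8.353, -2.395) + (-0.440, 0.000) = (7.913, -2.395) m/s.
Speed = |(7.913, -2.395)| = 8.268 m/s.

8.3 m/s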